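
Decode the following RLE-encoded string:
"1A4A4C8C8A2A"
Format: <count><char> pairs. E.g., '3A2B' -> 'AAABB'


Expanding each <count><char> pair:
  1A -> 'A'
  4A -> 'AAAA'
  4C -> 'CCCC'
  8C -> 'CCCCCCCC'
  8A -> 'AAAAAAAA'
  2A -> 'AA'

Decoded = AAAAACCCCCCCCCCCCAAAAAAAAAA


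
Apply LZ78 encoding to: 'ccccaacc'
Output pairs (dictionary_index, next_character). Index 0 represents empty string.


LZ78 encoding steps:
Dictionary: {0: ''}
Step 1: w='' (idx 0), next='c' -> output (0, 'c'), add 'c' as idx 1
Step 2: w='c' (idx 1), next='c' -> output (1, 'c'), add 'cc' as idx 2
Step 3: w='c' (idx 1), next='a' -> output (1, 'a'), add 'ca' as idx 3
Step 4: w='' (idx 0), next='a' -> output (0, 'a'), add 'a' as idx 4
Step 5: w='cc' (idx 2), end of input -> output (2, '')


Encoded: [(0, 'c'), (1, 'c'), (1, 'a'), (0, 'a'), (2, '')]


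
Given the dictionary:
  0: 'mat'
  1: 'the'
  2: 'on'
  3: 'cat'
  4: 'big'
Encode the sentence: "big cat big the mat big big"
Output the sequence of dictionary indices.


Look up each word in the dictionary:
  'big' -> 4
  'cat' -> 3
  'big' -> 4
  'the' -> 1
  'mat' -> 0
  'big' -> 4
  'big' -> 4

Encoded: [4, 3, 4, 1, 0, 4, 4]


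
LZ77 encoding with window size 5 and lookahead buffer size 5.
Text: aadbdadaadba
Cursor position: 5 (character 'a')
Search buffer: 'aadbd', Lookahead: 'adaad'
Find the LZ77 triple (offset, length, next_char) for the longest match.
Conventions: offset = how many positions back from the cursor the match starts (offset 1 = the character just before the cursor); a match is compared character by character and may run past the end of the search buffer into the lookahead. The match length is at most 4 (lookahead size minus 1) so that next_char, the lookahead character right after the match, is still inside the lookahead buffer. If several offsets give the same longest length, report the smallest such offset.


Try each offset into the search buffer:
  offset=1 (pos 4, char 'd'): match length 0
  offset=2 (pos 3, char 'b'): match length 0
  offset=3 (pos 2, char 'd'): match length 0
  offset=4 (pos 1, char 'a'): match length 2
  offset=5 (pos 0, char 'a'): match length 1
Longest match has length 2 at offset 4.
next_char = character at position 5 + 2 = 7 -> 'a'

Best match: offset=4, length=2 (matching 'ad' starting at position 1)
LZ77 triple: (4, 2, 'a')


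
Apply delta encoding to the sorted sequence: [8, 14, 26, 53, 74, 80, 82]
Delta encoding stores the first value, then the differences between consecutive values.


First value: 8
Deltas:
  14 - 8 = 6
  26 - 14 = 12
  53 - 26 = 27
  74 - 53 = 21
  80 - 74 = 6
  82 - 80 = 2


Delta encoded: [8, 6, 12, 27, 21, 6, 2]


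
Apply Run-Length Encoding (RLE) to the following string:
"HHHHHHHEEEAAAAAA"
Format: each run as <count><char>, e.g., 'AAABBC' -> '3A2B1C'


Scanning runs left to right:
  i=0: run of 'H' x 7 -> '7H'
  i=7: run of 'E' x 3 -> '3E'
  i=10: run of 'A' x 6 -> '6A'

RLE = 7H3E6A


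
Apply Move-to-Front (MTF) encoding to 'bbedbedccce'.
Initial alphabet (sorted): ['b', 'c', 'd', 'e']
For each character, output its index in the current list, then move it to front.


MTF encoding:
'b': index 0 in ['b', 'c', 'd', 'e'] -> ['b', 'c', 'd', 'e']
'b': index 0 in ['b', 'c', 'd', 'e'] -> ['b', 'c', 'd', 'e']
'e': index 3 in ['b', 'c', 'd', 'e'] -> ['e', 'b', 'c', 'd']
'd': index 3 in ['e', 'b', 'c', 'd'] -> ['d', 'e', 'b', 'c']
'b': index 2 in ['d', 'e', 'b', 'c'] -> ['b', 'd', 'e', 'c']
'e': index 2 in ['b', 'd', 'e', 'c'] -> ['e', 'b', 'd', 'c']
'd': index 2 in ['e', 'b', 'd', 'c'] -> ['d', 'e', 'b', 'c']
'c': index 3 in ['d', 'e', 'b', 'c'] -> ['c', 'd', 'e', 'b']
'c': index 0 in ['c', 'd', 'e', 'b'] -> ['c', 'd', 'e', 'b']
'c': index 0 in ['c', 'd', 'e', 'b'] -> ['c', 'd', 'e', 'b']
'e': index 2 in ['c', 'd', 'e', 'b'] -> ['e', 'c', 'd', 'b']


Output: [0, 0, 3, 3, 2, 2, 2, 3, 0, 0, 2]


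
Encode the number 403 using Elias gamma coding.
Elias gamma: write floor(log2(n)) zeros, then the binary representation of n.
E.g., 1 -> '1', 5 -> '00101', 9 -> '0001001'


num_bits = floor(log2(403)) + 1 = 9
leading_zeros = num_bits - 1 = 8
binary(403) = 110010011

Elias gamma(403) = '00000000' + '110010011' = 00000000110010011 (17 bits)


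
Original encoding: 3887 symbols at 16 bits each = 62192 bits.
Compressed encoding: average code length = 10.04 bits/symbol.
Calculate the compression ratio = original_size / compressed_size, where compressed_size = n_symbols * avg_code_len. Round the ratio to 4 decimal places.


original_size = n_symbols * orig_bits = 3887 * 16 = 62192 bits
compressed_size = n_symbols * avg_code_len = 3887 * 10.04 = 39025.48 bits
ratio = original_size / compressed_size = 62192 / 39025.48 = 1.5936

Compression ratio = 1.5936


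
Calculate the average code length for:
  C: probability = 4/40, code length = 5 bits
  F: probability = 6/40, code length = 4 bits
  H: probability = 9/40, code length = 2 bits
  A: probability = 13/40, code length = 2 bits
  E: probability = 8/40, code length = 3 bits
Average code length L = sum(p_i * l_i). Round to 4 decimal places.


Weighted contributions p_i * l_i:
  C: (4/40) * 5 = 20/40
  F: (6/40) * 4 = 24/40
  H: (9/40) * 2 = 18/40
  A: (13/40) * 2 = 26/40
  E: (8/40) * 3 = 24/40
Sum = (20 + 24 + 18 + 26 + 24)/40 = 112/40

L = 112/40 = 2.8000 bits/symbol


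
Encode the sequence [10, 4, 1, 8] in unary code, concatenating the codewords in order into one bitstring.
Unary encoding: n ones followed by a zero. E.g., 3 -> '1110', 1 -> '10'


Encode each number as n ones followed by a terminating 0:
  10 -> 11111111110 (11 bits)
  4 -> 11110 (5 bits)
  1 -> 10 (2 bits)
  8 -> 111111110 (9 bits)
Total length = 11 + 5 + 2 + 9 = 27 bits.

Unary([10, 4, 1, 8]) = 111111111101111010111111110 (27 bits)


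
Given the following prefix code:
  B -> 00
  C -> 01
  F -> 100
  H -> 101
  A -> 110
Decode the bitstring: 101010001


Decoding step by step:
Bits 101 -> H
Bits 01 -> C
Bits 00 -> B
Bits 01 -> C


Decoded message: HCBC


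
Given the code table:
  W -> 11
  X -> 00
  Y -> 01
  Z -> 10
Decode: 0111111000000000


Decoding:
01 -> Y
11 -> W
11 -> W
10 -> Z
00 -> X
00 -> X
00 -> X
00 -> X


Result: YWWZXXXX


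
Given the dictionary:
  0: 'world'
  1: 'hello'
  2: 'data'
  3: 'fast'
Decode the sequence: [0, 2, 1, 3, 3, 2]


Look up each index in the dictionary:
  0 -> 'world'
  2 -> 'data'
  1 -> 'hello'
  3 -> 'fast'
  3 -> 'fast'
  2 -> 'data'

Decoded: "world data hello fast fast data"


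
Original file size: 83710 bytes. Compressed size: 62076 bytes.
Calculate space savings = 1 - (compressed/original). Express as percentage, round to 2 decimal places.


ratio = compressed/original = 62076/83710 = 0.74156
savings = 1 - ratio = 1 - 0.74156 = 0.25844
as a percentage: 0.25844 * 100 = 25.84%

Space savings = 1 - 62076/83710 = 25.84%


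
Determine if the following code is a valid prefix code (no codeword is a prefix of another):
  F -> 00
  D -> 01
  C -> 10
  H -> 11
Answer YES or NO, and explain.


Checking each pair (does one codeword prefix another?):
  F='00' vs D='01': no prefix
  F='00' vs C='10': no prefix
  F='00' vs H='11': no prefix
  D='01' vs F='00': no prefix
  D='01' vs C='10': no prefix
  D='01' vs H='11': no prefix
  C='10' vs F='00': no prefix
  C='10' vs D='01': no prefix
  C='10' vs H='11': no prefix
  H='11' vs F='00': no prefix
  H='11' vs D='01': no prefix
  H='11' vs C='10': no prefix
No violation found over all pairs.

YES -- this is a valid prefix code. No codeword is a prefix of any other codeword.


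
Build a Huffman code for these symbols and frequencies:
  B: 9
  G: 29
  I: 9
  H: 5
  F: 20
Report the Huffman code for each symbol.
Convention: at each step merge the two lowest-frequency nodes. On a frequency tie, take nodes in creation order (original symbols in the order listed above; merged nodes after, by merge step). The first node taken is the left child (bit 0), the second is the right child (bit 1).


Huffman tree construction:
Step 1: Merge H(5) + B(9) = 14
Step 2: Merge I(9) + (H+B)(14) = 23
Step 3: Merge F(20) + (I+(H+B))(23) = 43
Step 4: Merge G(29) + (F+(I+(H+B)))(43) = 72
Read each symbol's code off the tree from the root (left child = 0, right child = 1).

Codes:
  B: 1111 (length 4)
  G: 0 (length 1)
  I: 110 (length 3)
  H: 1110 (length 4)
  F: 10 (length 2)
Average code length: 152/72 = 2.1111 bits/symbol


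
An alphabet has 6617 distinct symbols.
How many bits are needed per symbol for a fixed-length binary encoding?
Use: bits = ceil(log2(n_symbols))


log2(6617) = 12.692
Bracket: 2^12 = 4096 < 6617 <= 2^13 = 8192
So ceil(log2(6617)) = 13

bits = ceil(log2(6617)) = ceil(12.692) = 13 bits


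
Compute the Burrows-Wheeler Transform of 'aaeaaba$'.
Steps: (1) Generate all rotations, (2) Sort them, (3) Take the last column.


Rotations (sorted):
  0: $aaeaaba -> last char: a
  1: a$aaeaab -> last char: b
  2: aaba$aae -> last char: e
  3: aaeaaba$ -> last char: $
  4: aba$aaea -> last char: a
  5: aeaaba$a -> last char: a
  6: ba$aaeaa -> last char: a
  7: eaaba$aa -> last char: a


BWT = abe$aaaa


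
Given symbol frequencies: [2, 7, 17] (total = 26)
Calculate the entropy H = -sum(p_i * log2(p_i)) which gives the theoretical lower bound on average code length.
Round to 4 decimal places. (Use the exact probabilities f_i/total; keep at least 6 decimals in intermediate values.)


Per-symbol terms -p_i * log2(p_i) with p_i = f_i/26:
  p = 2/26 = 0.076923: log2(p) = -3.700440, -p*log2(p) = 0.284649
  p = 7/26 = 0.269231: log2(p) = -1.893085, -p*log2(p) = 0.509677
  p = 17/26 = 0.653846: log2(p) = -0.612977, -p*log2(p) = 0.400793
H = 0.284649 + 0.509677 + 0.400793 = 1.195119

H = 1.1951 bits/symbol


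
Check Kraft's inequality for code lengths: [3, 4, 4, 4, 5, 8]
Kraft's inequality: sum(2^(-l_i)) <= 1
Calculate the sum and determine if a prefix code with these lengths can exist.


Sum = 2^(-3) + 2^(-4) + 2^(-4) + 2^(-4) + 2^(-5) + 2^(-8)
    = 0.125 + 0.0625 + 0.0625 + 0.0625 + 0.03125 + 0.00390625
    = 89/256 = 0.34765625
Since 0.34765625 <= 1, Kraft's inequality IS satisfied.
A prefix code with these lengths CAN exist.

Kraft sum = 0.34765625. Satisfied.


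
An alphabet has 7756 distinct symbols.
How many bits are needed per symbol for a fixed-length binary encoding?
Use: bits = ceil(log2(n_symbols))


log2(7756) = 12.9211
Bracket: 2^12 = 4096 < 7756 <= 2^13 = 8192
So ceil(log2(7756)) = 13

bits = ceil(log2(7756)) = ceil(12.9211) = 13 bits


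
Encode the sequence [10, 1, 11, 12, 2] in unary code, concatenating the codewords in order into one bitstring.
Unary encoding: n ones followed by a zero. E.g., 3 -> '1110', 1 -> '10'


Encode each number as n ones followed by a terminating 0:
  10 -> 11111111110 (11 bits)
  1 -> 10 (2 bits)
  11 -> 111111111110 (12 bits)
  12 -> 1111111111110 (13 bits)
  2 -> 110 (3 bits)
Total length = 11 + 2 + 12 + 13 + 3 = 41 bits.

Unary([10, 1, 11, 12, 2]) = 11111111110101111111111101111111111110110 (41 bits)


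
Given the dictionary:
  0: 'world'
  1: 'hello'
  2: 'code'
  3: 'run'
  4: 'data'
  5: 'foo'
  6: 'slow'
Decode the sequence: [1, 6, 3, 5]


Look up each index in the dictionary:
  1 -> 'hello'
  6 -> 'slow'
  3 -> 'run'
  5 -> 'foo'

Decoded: "hello slow run foo"


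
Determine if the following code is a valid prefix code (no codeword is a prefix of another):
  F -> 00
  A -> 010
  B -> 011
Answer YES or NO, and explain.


Checking each pair (does one codeword prefix another?):
  F='00' vs A='010': no prefix
  F='00' vs B='011': no prefix
  A='010' vs F='00': no prefix
  A='010' vs B='011': no prefix
  B='011' vs F='00': no prefix
  B='011' vs A='010': no prefix
No violation found over all pairs.

YES -- this is a valid prefix code. No codeword is a prefix of any other codeword.


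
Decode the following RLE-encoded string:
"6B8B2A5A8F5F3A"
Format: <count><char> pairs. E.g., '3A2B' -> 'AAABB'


Expanding each <count><char> pair:
  6B -> 'BBBBBB'
  8B -> 'BBBBBBBB'
  2A -> 'AA'
  5A -> 'AAAAA'
  8F -> 'FFFFFFFF'
  5F -> 'FFFFF'
  3A -> 'AAA'

Decoded = BBBBBBBBBBBBBBAAAAAAAFFFFFFFFFFFFFAAA


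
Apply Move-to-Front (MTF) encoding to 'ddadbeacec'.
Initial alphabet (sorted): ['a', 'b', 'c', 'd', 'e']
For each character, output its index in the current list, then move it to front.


MTF encoding:
'd': index 3 in ['a', 'b', 'c', 'd', 'e'] -> ['d', 'a', 'b', 'c', 'e']
'd': index 0 in ['d', 'a', 'b', 'c', 'e'] -> ['d', 'a', 'b', 'c', 'e']
'a': index 1 in ['d', 'a', 'b', 'c', 'e'] -> ['a', 'd', 'b', 'c', 'e']
'd': index 1 in ['a', 'd', 'b', 'c', 'e'] -> ['d', 'a', 'b', 'c', 'e']
'b': index 2 in ['d', 'a', 'b', 'c', 'e'] -> ['b', 'd', 'a', 'c', 'e']
'e': index 4 in ['b', 'd', 'a', 'c', 'e'] -> ['e', 'b', 'd', 'a', 'c']
'a': index 3 in ['e', 'b', 'd', 'a', 'c'] -> ['a', 'e', 'b', 'd', 'c']
'c': index 4 in ['a', 'e', 'b', 'd', 'c'] -> ['c', 'a', 'e', 'b', 'd']
'e': index 2 in ['c', 'a', 'e', 'b', 'd'] -> ['e', 'c', 'a', 'b', 'd']
'c': index 1 in ['e', 'c', 'a', 'b', 'd'] -> ['c', 'e', 'a', 'b', 'd']


Output: [3, 0, 1, 1, 2, 4, 3, 4, 2, 1]


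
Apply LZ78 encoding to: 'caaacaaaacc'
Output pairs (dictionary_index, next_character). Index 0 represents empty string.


LZ78 encoding steps:
Dictionary: {0: ''}
Step 1: w='' (idx 0), next='c' -> output (0, 'c'), add 'c' as idx 1
Step 2: w='' (idx 0), next='a' -> output (0, 'a'), add 'a' as idx 2
Step 3: w='a' (idx 2), next='a' -> output (2, 'a'), add 'aa' as idx 3
Step 4: w='c' (idx 1), next='a' -> output (1, 'a'), add 'ca' as idx 4
Step 5: w='aa' (idx 3), next='a' -> output (3, 'a'), add 'aaa' as idx 5
Step 6: w='c' (idx 1), next='c' -> output (1, 'c'), add 'cc' as idx 6


Encoded: [(0, 'c'), (0, 'a'), (2, 'a'), (1, 'a'), (3, 'a'), (1, 'c')]


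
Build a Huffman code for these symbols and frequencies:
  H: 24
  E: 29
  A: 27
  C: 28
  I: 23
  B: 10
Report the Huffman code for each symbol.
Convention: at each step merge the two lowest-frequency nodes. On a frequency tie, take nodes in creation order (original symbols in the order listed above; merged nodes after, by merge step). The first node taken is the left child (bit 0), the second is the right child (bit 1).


Huffman tree construction:
Step 1: Merge B(10) + I(23) = 33
Step 2: Merge H(24) + A(27) = 51
Step 3: Merge C(28) + E(29) = 57
Step 4: Merge (B+I)(33) + (H+A)(51) = 84
Step 5: Merge (C+E)(57) + ((B+I)+(H+A))(84) = 141
Read each symbol's code off the tree from the root (left child = 0, right child = 1).

Codes:
  H: 110 (length 3)
  E: 01 (length 2)
  A: 111 (length 3)
  C: 00 (length 2)
  I: 101 (length 3)
  B: 100 (length 3)
Average code length: 366/141 = 2.5957 bits/symbol


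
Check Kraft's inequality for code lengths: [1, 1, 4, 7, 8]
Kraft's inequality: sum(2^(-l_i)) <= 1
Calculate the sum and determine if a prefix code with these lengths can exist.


Sum = 2^(-1) + 2^(-1) + 2^(-4) + 2^(-7) + 2^(-8)
    = 0.5 + 0.5 + 0.0625 + 0.0078125 + 0.00390625
    = 275/256 = 1.07421875
Since 1.07421875 > 1, Kraft's inequality is NOT satisfied.
A prefix code with these lengths CANNOT exist.

Kraft sum = 1.07421875. Not satisfied.


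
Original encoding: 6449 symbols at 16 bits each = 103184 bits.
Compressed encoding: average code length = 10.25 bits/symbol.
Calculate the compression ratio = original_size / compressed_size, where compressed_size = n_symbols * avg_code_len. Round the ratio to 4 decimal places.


original_size = n_symbols * orig_bits = 6449 * 16 = 103184 bits
compressed_size = n_symbols * avg_code_len = 6449 * 10.25 = 66102.25 bits
ratio = original_size / compressed_size = 103184 / 66102.25 = 1.561

Compression ratio = 1.561


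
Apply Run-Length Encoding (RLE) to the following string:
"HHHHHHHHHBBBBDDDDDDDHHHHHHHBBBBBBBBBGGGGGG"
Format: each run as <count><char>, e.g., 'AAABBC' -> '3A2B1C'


Scanning runs left to right:
  i=0: run of 'H' x 9 -> '9H'
  i=9: run of 'B' x 4 -> '4B'
  i=13: run of 'D' x 7 -> '7D'
  i=20: run of 'H' x 7 -> '7H'
  i=27: run of 'B' x 9 -> '9B'
  i=36: run of 'G' x 6 -> '6G'

RLE = 9H4B7D7H9B6G


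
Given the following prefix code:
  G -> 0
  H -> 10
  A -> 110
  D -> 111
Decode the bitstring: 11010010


Decoding step by step:
Bits 110 -> A
Bits 10 -> H
Bits 0 -> G
Bits 10 -> H


Decoded message: AHGH


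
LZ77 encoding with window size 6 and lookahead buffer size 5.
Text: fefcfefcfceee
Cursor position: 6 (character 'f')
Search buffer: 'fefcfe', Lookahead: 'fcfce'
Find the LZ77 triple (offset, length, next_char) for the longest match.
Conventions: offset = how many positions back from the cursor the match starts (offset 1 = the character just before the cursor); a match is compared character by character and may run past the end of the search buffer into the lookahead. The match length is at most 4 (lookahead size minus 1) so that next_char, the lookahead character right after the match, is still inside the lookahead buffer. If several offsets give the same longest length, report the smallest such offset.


Try each offset into the search buffer:
  offset=1 (pos 5, char 'e'): match length 0
  offset=2 (pos 4, char 'f'): match length 1
  offset=3 (pos 3, char 'c'): match length 0
  offset=4 (pos 2, char 'f'): match length 3
  offset=5 (pos 1, char 'e'): match length 0
  offset=6 (pos 0, char 'f'): match length 1
Longest match has length 3 at offset 4.
next_char = character at position 6 + 3 = 9 -> 'c'

Best match: offset=4, length=3 (matching 'fcf' starting at position 2)
LZ77 triple: (4, 3, 'c')


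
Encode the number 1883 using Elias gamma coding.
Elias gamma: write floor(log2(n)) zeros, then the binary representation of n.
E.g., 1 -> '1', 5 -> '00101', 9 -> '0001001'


num_bits = floor(log2(1883)) + 1 = 11
leading_zeros = num_bits - 1 = 10
binary(1883) = 11101011011

Elias gamma(1883) = '0000000000' + '11101011011' = 000000000011101011011 (21 bits)


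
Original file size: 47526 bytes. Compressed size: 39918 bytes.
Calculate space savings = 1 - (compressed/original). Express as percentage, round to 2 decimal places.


ratio = compressed/original = 39918/47526 = 0.839919
savings = 1 - ratio = 1 - 0.839919 = 0.160081
as a percentage: 0.160081 * 100 = 16.01%

Space savings = 1 - 39918/47526 = 16.01%


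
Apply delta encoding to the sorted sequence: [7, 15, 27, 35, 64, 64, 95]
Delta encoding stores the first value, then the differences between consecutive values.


First value: 7
Deltas:
  15 - 7 = 8
  27 - 15 = 12
  35 - 27 = 8
  64 - 35 = 29
  64 - 64 = 0
  95 - 64 = 31


Delta encoded: [7, 8, 12, 8, 29, 0, 31]


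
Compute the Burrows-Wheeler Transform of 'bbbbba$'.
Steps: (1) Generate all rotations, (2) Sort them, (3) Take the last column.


Rotations (sorted):
  0: $bbbbba -> last char: a
  1: a$bbbbb -> last char: b
  2: ba$bbbb -> last char: b
  3: bba$bbb -> last char: b
  4: bbba$bb -> last char: b
  5: bbbba$b -> last char: b
  6: bbbbba$ -> last char: $


BWT = abbbbb$


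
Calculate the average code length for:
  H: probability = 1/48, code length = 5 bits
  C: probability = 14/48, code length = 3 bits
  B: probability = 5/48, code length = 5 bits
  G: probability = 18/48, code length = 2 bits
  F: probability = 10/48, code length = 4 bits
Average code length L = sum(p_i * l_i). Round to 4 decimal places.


Weighted contributions p_i * l_i:
  H: (1/48) * 5 = 5/48
  C: (14/48) * 3 = 42/48
  B: (5/48) * 5 = 25/48
  G: (18/48) * 2 = 36/48
  F: (10/48) * 4 = 40/48
Sum = (5 + 42 + 25 + 36 + 40)/48 = 148/48

L = 148/48 = 3.0833 bits/symbol


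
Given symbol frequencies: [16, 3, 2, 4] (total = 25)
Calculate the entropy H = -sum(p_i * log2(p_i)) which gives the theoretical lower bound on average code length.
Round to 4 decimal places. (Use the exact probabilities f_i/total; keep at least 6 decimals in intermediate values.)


Per-symbol terms -p_i * log2(p_i) with p_i = f_i/25:
  p = 16/25 = 0.640000: log2(p) = -0.643856, -p*log2(p) = 0.412068
  p = 3/25 = 0.120000: log2(p) = -3.058894, -p*log2(p) = 0.367067
  p = 2/25 = 0.080000: log2(p) = -3.643856, -p*log2(p) = 0.291508
  p = 4/25 = 0.160000: log2(p) = -2.643856, -p*log2(p) = 0.423017
H = 0.412068 + 0.367067 + 0.291508 + 0.423017 = 1.493660

H = 1.4937 bits/symbol


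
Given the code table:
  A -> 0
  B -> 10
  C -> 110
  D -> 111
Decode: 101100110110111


Decoding:
10 -> B
110 -> C
0 -> A
110 -> C
110 -> C
111 -> D


Result: BCACCD


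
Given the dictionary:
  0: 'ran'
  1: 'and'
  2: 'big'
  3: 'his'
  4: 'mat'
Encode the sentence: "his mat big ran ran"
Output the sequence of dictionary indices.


Look up each word in the dictionary:
  'his' -> 3
  'mat' -> 4
  'big' -> 2
  'ran' -> 0
  'ran' -> 0

Encoded: [3, 4, 2, 0, 0]


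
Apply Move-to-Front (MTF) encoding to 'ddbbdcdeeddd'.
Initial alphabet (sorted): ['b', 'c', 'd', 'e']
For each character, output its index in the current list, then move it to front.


MTF encoding:
'd': index 2 in ['b', 'c', 'd', 'e'] -> ['d', 'b', 'c', 'e']
'd': index 0 in ['d', 'b', 'c', 'e'] -> ['d', 'b', 'c', 'e']
'b': index 1 in ['d', 'b', 'c', 'e'] -> ['b', 'd', 'c', 'e']
'b': index 0 in ['b', 'd', 'c', 'e'] -> ['b', 'd', 'c', 'e']
'd': index 1 in ['b', 'd', 'c', 'e'] -> ['d', 'b', 'c', 'e']
'c': index 2 in ['d', 'b', 'c', 'e'] -> ['c', 'd', 'b', 'e']
'd': index 1 in ['c', 'd', 'b', 'e'] -> ['d', 'c', 'b', 'e']
'e': index 3 in ['d', 'c', 'b', 'e'] -> ['e', 'd', 'c', 'b']
'e': index 0 in ['e', 'd', 'c', 'b'] -> ['e', 'd', 'c', 'b']
'd': index 1 in ['e', 'd', 'c', 'b'] -> ['d', 'e', 'c', 'b']
'd': index 0 in ['d', 'e', 'c', 'b'] -> ['d', 'e', 'c', 'b']
'd': index 0 in ['d', 'e', 'c', 'b'] -> ['d', 'e', 'c', 'b']


Output: [2, 0, 1, 0, 1, 2, 1, 3, 0, 1, 0, 0]


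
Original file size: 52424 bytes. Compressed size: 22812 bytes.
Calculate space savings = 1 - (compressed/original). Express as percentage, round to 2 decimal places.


ratio = compressed/original = 22812/52424 = 0.435144
savings = 1 - ratio = 1 - 0.435144 = 0.564856
as a percentage: 0.564856 * 100 = 56.49%

Space savings = 1 - 22812/52424 = 56.49%


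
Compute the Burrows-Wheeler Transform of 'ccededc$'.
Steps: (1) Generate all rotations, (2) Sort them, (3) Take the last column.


Rotations (sorted):
  0: $ccededc -> last char: c
  1: c$cceded -> last char: d
  2: ccededc$ -> last char: $
  3: cededc$c -> last char: c
  4: dc$ccede -> last char: e
  5: dedc$cce -> last char: e
  6: edc$cced -> last char: d
  7: ededc$cc -> last char: c


BWT = cd$ceedc


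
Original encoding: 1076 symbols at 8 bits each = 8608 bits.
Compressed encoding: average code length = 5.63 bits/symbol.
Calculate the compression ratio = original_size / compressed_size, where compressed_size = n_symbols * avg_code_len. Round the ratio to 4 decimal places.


original_size = n_symbols * orig_bits = 1076 * 8 = 8608 bits
compressed_size = n_symbols * avg_code_len = 1076 * 5.63 = 6057.88 bits
ratio = original_size / compressed_size = 8608 / 6057.88 = 1.421

Compression ratio = 1.421


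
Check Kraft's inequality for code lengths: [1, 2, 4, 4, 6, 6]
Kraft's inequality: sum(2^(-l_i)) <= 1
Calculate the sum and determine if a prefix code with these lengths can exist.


Sum = 2^(-1) + 2^(-2) + 2^(-4) + 2^(-4) + 2^(-6) + 2^(-6)
    = 0.5 + 0.25 + 0.0625 + 0.0625 + 0.015625 + 0.015625
    = 58/64 = 0.90625
Since 0.90625 <= 1, Kraft's inequality IS satisfied.
A prefix code with these lengths CAN exist.

Kraft sum = 0.90625. Satisfied.


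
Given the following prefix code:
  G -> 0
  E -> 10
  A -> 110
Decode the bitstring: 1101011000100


Decoding step by step:
Bits 110 -> A
Bits 10 -> E
Bits 110 -> A
Bits 0 -> G
Bits 0 -> G
Bits 10 -> E
Bits 0 -> G


Decoded message: AEAGGEG


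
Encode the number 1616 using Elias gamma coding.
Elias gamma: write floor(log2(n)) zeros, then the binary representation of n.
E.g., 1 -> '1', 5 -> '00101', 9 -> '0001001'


num_bits = floor(log2(1616)) + 1 = 11
leading_zeros = num_bits - 1 = 10
binary(1616) = 11001010000

Elias gamma(1616) = '0000000000' + '11001010000' = 000000000011001010000 (21 bits)


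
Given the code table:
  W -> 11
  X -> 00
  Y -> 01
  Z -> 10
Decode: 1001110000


Decoding:
10 -> Z
01 -> Y
11 -> W
00 -> X
00 -> X


Result: ZYWXX


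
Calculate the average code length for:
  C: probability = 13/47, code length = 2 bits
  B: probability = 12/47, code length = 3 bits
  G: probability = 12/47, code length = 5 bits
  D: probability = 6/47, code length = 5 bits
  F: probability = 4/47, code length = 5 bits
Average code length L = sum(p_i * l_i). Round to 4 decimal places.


Weighted contributions p_i * l_i:
  C: (13/47) * 2 = 26/47
  B: (12/47) * 3 = 36/47
  G: (12/47) * 5 = 60/47
  D: (6/47) * 5 = 30/47
  F: (4/47) * 5 = 20/47
Sum = (26 + 36 + 60 + 30 + 20)/47 = 172/47

L = 172/47 = 3.6596 bits/symbol


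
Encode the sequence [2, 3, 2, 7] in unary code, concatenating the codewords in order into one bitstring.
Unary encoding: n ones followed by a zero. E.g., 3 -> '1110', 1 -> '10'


Encode each number as n ones followed by a terminating 0:
  2 -> 110 (3 bits)
  3 -> 1110 (4 bits)
  2 -> 110 (3 bits)
  7 -> 11111110 (8 bits)
Total length = 3 + 4 + 3 + 8 = 18 bits.

Unary([2, 3, 2, 7]) = 110111011011111110 (18 bits)


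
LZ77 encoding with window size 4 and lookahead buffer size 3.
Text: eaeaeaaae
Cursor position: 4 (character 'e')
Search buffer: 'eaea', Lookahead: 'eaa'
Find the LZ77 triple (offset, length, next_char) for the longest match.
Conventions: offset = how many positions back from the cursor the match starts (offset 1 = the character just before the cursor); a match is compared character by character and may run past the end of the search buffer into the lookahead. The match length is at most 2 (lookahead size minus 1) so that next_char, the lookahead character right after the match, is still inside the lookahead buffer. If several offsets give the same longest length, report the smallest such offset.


Try each offset into the search buffer:
  offset=1 (pos 3, char 'a'): match length 0
  offset=2 (pos 2, char 'e'): match length 2
  offset=3 (pos 1, char 'a'): match length 0
  offset=4 (pos 0, char 'e'): match length 2
Longest match has length 2, found at offsets 2, 4; take the smallest, offset 2.
next_char = character at position 4 + 2 = 6 -> 'a'

Best match: offset=2, length=2 (matching 'ea' starting at position 2)
LZ77 triple: (2, 2, 'a')


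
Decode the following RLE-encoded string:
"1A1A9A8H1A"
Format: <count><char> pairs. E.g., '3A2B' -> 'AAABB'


Expanding each <count><char> pair:
  1A -> 'A'
  1A -> 'A'
  9A -> 'AAAAAAAAA'
  8H -> 'HHHHHHHH'
  1A -> 'A'

Decoded = AAAAAAAAAAAHHHHHHHHA


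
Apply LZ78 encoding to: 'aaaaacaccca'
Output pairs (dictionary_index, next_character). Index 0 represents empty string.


LZ78 encoding steps:
Dictionary: {0: ''}
Step 1: w='' (idx 0), next='a' -> output (0, 'a'), add 'a' as idx 1
Step 2: w='a' (idx 1), next='a' -> output (1, 'a'), add 'aa' as idx 2
Step 3: w='aa' (idx 2), next='c' -> output (2, 'c'), add 'aac' as idx 3
Step 4: w='a' (idx 1), next='c' -> output (1, 'c'), add 'ac' as idx 4
Step 5: w='' (idx 0), next='c' -> output (0, 'c'), add 'c' as idx 5
Step 6: w='c' (idx 5), next='a' -> output (5, 'a'), add 'ca' as idx 6


Encoded: [(0, 'a'), (1, 'a'), (2, 'c'), (1, 'c'), (0, 'c'), (5, 'a')]


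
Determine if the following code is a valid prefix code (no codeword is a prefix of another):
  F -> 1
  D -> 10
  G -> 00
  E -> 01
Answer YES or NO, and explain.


Checking each pair (does one codeword prefix another?):
  F='1' vs D='10': prefix -- VIOLATION

NO -- this is NOT a valid prefix code. F (1) is a prefix of D (10).


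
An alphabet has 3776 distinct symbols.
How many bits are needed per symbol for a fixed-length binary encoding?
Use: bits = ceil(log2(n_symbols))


log2(3776) = 11.8826
Bracket: 2^11 = 2048 < 3776 <= 2^12 = 4096
So ceil(log2(3776)) = 12

bits = ceil(log2(3776)) = ceil(11.8826) = 12 bits


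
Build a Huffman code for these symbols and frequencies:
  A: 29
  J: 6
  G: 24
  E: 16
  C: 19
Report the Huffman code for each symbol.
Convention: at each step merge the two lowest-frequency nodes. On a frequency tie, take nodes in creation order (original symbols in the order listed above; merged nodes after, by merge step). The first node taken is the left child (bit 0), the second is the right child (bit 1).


Huffman tree construction:
Step 1: Merge J(6) + E(16) = 22
Step 2: Merge C(19) + (J+E)(22) = 41
Step 3: Merge G(24) + A(29) = 53
Step 4: Merge (C+(J+E))(41) + (G+A)(53) = 94
Read each symbol's code off the tree from the root (left child = 0, right child = 1).

Codes:
  A: 11 (length 2)
  J: 010 (length 3)
  G: 10 (length 2)
  E: 011 (length 3)
  C: 00 (length 2)
Average code length: 210/94 = 2.2340 bits/symbol


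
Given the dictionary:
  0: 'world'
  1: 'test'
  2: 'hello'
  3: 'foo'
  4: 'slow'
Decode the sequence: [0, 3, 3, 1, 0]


Look up each index in the dictionary:
  0 -> 'world'
  3 -> 'foo'
  3 -> 'foo'
  1 -> 'test'
  0 -> 'world'

Decoded: "world foo foo test world"


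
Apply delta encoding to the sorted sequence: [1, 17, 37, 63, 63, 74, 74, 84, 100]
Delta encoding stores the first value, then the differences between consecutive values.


First value: 1
Deltas:
  17 - 1 = 16
  37 - 17 = 20
  63 - 37 = 26
  63 - 63 = 0
  74 - 63 = 11
  74 - 74 = 0
  84 - 74 = 10
  100 - 84 = 16


Delta encoded: [1, 16, 20, 26, 0, 11, 0, 10, 16]


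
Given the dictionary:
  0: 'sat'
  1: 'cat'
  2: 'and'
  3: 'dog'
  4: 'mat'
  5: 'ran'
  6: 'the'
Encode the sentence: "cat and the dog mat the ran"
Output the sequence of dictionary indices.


Look up each word in the dictionary:
  'cat' -> 1
  'and' -> 2
  'the' -> 6
  'dog' -> 3
  'mat' -> 4
  'the' -> 6
  'ran' -> 5

Encoded: [1, 2, 6, 3, 4, 6, 5]


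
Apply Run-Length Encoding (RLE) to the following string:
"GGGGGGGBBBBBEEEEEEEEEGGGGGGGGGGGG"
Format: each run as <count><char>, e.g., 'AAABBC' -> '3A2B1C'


Scanning runs left to right:
  i=0: run of 'G' x 7 -> '7G'
  i=7: run of 'B' x 5 -> '5B'
  i=12: run of 'E' x 9 -> '9E'
  i=21: run of 'G' x 12 -> '12G'

RLE = 7G5B9E12G


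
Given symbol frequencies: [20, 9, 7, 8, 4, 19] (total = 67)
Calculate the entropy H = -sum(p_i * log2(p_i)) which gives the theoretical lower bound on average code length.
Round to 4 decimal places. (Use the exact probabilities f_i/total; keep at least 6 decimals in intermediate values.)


Per-symbol terms -p_i * log2(p_i) with p_i = f_i/67:
  p = 20/67 = 0.298507: log2(p) = -1.744161, -p*log2(p) = 0.520645
  p = 9/67 = 0.134328: log2(p) = -2.896164, -p*log2(p) = 0.389037
  p = 7/67 = 0.104478: log2(p) = -3.258734, -p*log2(p) = 0.340465
  p = 8/67 = 0.119403: log2(p) = -3.066089, -p*log2(p) = 0.366100
  p = 4/67 = 0.059701: log2(p) = -4.066089, -p*log2(p) = 0.242752
  p = 19/67 = 0.283582: log2(p) = -1.818162, -p*log2(p) = 0.515598
H = 0.520645 + 0.389037 + 0.340465 + 0.366100 + 0.242752 + 0.515598 = 2.374597

H = 2.3746 bits/symbol


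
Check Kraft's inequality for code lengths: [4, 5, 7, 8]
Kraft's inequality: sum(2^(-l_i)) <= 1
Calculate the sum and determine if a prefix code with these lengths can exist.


Sum = 2^(-4) + 2^(-5) + 2^(-7) + 2^(-8)
    = 0.0625 + 0.03125 + 0.0078125 + 0.00390625
    = 27/256 = 0.10546875
Since 0.10546875 <= 1, Kraft's inequality IS satisfied.
A prefix code with these lengths CAN exist.

Kraft sum = 0.10546875. Satisfied.


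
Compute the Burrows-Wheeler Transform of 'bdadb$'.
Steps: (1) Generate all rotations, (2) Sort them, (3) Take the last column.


Rotations (sorted):
  0: $bdadb -> last char: b
  1: adb$bd -> last char: d
  2: b$bdad -> last char: d
  3: bdadb$ -> last char: $
  4: dadb$b -> last char: b
  5: db$bda -> last char: a


BWT = bdd$ba


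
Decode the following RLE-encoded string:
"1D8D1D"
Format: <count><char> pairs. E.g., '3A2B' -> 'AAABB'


Expanding each <count><char> pair:
  1D -> 'D'
  8D -> 'DDDDDDDD'
  1D -> 'D'

Decoded = DDDDDDDDDD


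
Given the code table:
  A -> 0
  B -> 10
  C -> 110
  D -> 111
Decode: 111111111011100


Decoding:
111 -> D
111 -> D
111 -> D
0 -> A
111 -> D
0 -> A
0 -> A


Result: DDDADAA


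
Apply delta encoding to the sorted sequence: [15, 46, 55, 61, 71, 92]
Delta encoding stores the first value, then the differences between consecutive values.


First value: 15
Deltas:
  46 - 15 = 31
  55 - 46 = 9
  61 - 55 = 6
  71 - 61 = 10
  92 - 71 = 21


Delta encoded: [15, 31, 9, 6, 10, 21]


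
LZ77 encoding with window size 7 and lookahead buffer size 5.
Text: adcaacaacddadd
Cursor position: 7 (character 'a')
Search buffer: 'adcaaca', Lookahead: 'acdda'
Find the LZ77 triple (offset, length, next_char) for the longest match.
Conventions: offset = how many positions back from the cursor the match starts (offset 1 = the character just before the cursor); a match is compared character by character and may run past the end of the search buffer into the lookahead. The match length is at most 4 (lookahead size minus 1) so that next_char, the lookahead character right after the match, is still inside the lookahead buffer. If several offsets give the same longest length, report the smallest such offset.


Try each offset into the search buffer:
  offset=1 (pos 6, char 'a'): match length 1
  offset=2 (pos 5, char 'c'): match length 0
  offset=3 (pos 4, char 'a'): match length 2
  offset=4 (pos 3, char 'a'): match length 1
  offset=5 (pos 2, char 'c'): match length 0
  offset=6 (pos 1, char 'd'): match length 0
  offset=7 (pos 0, char 'a'): match length 1
Longest match has length 2 at offset 3.
next_char = character at position 7 + 2 = 9 -> 'd'

Best match: offset=3, length=2 (matching 'ac' starting at position 4)
LZ77 triple: (3, 2, 'd')


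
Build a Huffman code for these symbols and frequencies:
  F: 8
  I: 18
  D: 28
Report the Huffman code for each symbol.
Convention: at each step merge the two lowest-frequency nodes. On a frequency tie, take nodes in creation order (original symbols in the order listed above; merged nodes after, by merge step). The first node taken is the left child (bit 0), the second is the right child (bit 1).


Huffman tree construction:
Step 1: Merge F(8) + I(18) = 26
Step 2: Merge (F+I)(26) + D(28) = 54
Read each symbol's code off the tree from the root (left child = 0, right child = 1).

Codes:
  F: 00 (length 2)
  I: 01 (length 2)
  D: 1 (length 1)
Average code length: 80/54 = 1.4815 bits/symbol


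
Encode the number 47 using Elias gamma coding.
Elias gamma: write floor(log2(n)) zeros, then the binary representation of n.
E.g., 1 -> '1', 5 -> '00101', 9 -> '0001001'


num_bits = floor(log2(47)) + 1 = 6
leading_zeros = num_bits - 1 = 5
binary(47) = 101111

Elias gamma(47) = '00000' + '101111' = 00000101111 (11 bits)


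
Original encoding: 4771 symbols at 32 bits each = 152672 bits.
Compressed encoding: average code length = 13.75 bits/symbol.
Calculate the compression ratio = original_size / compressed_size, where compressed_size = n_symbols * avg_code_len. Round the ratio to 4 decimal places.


original_size = n_symbols * orig_bits = 4771 * 32 = 152672 bits
compressed_size = n_symbols * avg_code_len = 4771 * 13.75 = 65601.25 bits
ratio = original_size / compressed_size = 152672 / 65601.25 = 2.3273

Compression ratio = 2.3273


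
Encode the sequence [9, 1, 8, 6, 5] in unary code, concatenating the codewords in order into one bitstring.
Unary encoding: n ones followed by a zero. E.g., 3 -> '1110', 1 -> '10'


Encode each number as n ones followed by a terminating 0:
  9 -> 1111111110 (10 bits)
  1 -> 10 (2 bits)
  8 -> 111111110 (9 bits)
  6 -> 1111110 (7 bits)
  5 -> 111110 (6 bits)
Total length = 10 + 2 + 9 + 7 + 6 = 34 bits.

Unary([9, 1, 8, 6, 5]) = 1111111110101111111101111110111110 (34 bits)


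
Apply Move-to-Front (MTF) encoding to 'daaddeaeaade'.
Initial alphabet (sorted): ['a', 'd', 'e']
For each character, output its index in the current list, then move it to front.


MTF encoding:
'd': index 1 in ['a', 'd', 'e'] -> ['d', 'a', 'e']
'a': index 1 in ['d', 'a', 'e'] -> ['a', 'd', 'e']
'a': index 0 in ['a', 'd', 'e'] -> ['a', 'd', 'e']
'd': index 1 in ['a', 'd', 'e'] -> ['d', 'a', 'e']
'd': index 0 in ['d', 'a', 'e'] -> ['d', 'a', 'e']
'e': index 2 in ['d', 'a', 'e'] -> ['e', 'd', 'a']
'a': index 2 in ['e', 'd', 'a'] -> ['a', 'e', 'd']
'e': index 1 in ['a', 'e', 'd'] -> ['e', 'a', 'd']
'a': index 1 in ['e', 'a', 'd'] -> ['a', 'e', 'd']
'a': index 0 in ['a', 'e', 'd'] -> ['a', 'e', 'd']
'd': index 2 in ['a', 'e', 'd'] -> ['d', 'a', 'e']
'e': index 2 in ['d', 'a', 'e'] -> ['e', 'd', 'a']


Output: [1, 1, 0, 1, 0, 2, 2, 1, 1, 0, 2, 2]


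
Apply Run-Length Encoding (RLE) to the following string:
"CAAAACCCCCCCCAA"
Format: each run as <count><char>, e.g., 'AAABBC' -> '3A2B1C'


Scanning runs left to right:
  i=0: run of 'C' x 1 -> '1C'
  i=1: run of 'A' x 4 -> '4A'
  i=5: run of 'C' x 8 -> '8C'
  i=13: run of 'A' x 2 -> '2A'

RLE = 1C4A8C2A


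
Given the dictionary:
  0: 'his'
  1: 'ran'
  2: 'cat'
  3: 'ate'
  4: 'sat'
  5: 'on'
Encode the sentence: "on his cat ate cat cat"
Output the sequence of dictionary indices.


Look up each word in the dictionary:
  'on' -> 5
  'his' -> 0
  'cat' -> 2
  'ate' -> 3
  'cat' -> 2
  'cat' -> 2

Encoded: [5, 0, 2, 3, 2, 2]


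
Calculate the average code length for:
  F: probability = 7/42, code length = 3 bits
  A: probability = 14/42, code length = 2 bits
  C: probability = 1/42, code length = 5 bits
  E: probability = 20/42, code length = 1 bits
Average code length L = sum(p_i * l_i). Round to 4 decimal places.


Weighted contributions p_i * l_i:
  F: (7/42) * 3 = 21/42
  A: (14/42) * 2 = 28/42
  C: (1/42) * 5 = 5/42
  E: (20/42) * 1 = 20/42
Sum = (21 + 28 + 5 + 20)/42 = 74/42

L = 74/42 = 1.7619 bits/symbol


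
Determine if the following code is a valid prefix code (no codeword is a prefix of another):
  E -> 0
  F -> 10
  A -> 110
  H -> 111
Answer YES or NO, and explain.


Checking each pair (does one codeword prefix another?):
  E='0' vs F='10': no prefix
  E='0' vs A='110': no prefix
  E='0' vs H='111': no prefix
  F='10' vs E='0': no prefix
  F='10' vs A='110': no prefix
  F='10' vs H='111': no prefix
  A='110' vs E='0': no prefix
  A='110' vs F='10': no prefix
  A='110' vs H='111': no prefix
  H='111' vs E='0': no prefix
  H='111' vs F='10': no prefix
  H='111' vs A='110': no prefix
No violation found over all pairs.

YES -- this is a valid prefix code. No codeword is a prefix of any other codeword.


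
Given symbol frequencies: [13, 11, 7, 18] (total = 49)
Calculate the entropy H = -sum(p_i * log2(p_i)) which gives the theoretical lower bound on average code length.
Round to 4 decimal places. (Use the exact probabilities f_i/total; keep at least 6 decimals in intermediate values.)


Per-symbol terms -p_i * log2(p_i) with p_i = f_i/49:
  p = 13/49 = 0.265306: log2(p) = -1.914270, -p*log2(p) = 0.507868
  p = 11/49 = 0.224490: log2(p) = -2.155278, -p*log2(p) = 0.483838
  p = 7/49 = 0.142857: log2(p) = -2.807355, -p*log2(p) = 0.401051
  p = 18/49 = 0.367347: log2(p) = -1.444785, -p*log2(p) = 0.530737
H = 0.507868 + 0.483838 + 0.401051 + 0.530737 = 1.923494

H = 1.9235 bits/symbol


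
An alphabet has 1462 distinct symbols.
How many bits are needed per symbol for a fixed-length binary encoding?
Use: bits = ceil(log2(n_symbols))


log2(1462) = 10.5137
Bracket: 2^10 = 1024 < 1462 <= 2^11 = 2048
So ceil(log2(1462)) = 11

bits = ceil(log2(1462)) = ceil(10.5137) = 11 bits


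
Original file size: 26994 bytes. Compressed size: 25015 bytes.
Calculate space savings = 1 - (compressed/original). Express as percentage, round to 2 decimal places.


ratio = compressed/original = 25015/26994 = 0.926687
savings = 1 - ratio = 1 - 0.926687 = 0.073313
as a percentage: 0.073313 * 100 = 7.33%

Space savings = 1 - 25015/26994 = 7.33%


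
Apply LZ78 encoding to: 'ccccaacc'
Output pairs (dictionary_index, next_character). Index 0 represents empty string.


LZ78 encoding steps:
Dictionary: {0: ''}
Step 1: w='' (idx 0), next='c' -> output (0, 'c'), add 'c' as idx 1
Step 2: w='c' (idx 1), next='c' -> output (1, 'c'), add 'cc' as idx 2
Step 3: w='c' (idx 1), next='a' -> output (1, 'a'), add 'ca' as idx 3
Step 4: w='' (idx 0), next='a' -> output (0, 'a'), add 'a' as idx 4
Step 5: w='cc' (idx 2), end of input -> output (2, '')


Encoded: [(0, 'c'), (1, 'c'), (1, 'a'), (0, 'a'), (2, '')]
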